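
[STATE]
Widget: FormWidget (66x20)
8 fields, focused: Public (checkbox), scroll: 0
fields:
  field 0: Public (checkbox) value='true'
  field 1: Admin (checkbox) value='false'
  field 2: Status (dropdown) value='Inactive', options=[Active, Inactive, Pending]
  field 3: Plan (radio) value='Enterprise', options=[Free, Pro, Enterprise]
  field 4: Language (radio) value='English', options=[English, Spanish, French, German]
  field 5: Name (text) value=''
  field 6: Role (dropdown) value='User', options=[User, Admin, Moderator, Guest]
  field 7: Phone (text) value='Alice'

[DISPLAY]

> Public:     [x]                                                 
  Admin:      [ ]                                                 
  Status:     [Inactive                                         ▼]
  Plan:       ( ) Free  ( ) Pro  (●) Enterprise                   
  Language:   (●) English  ( ) Spanish  ( ) French  ( ) German    
  Name:       [                                                  ]
  Role:       [User                                             ▼]
  Phone:      [Alice                                             ]
                                                                  
                                                                  
                                                                  
                                                                  
                                                                  
                                                                  
                                                                  
                                                                  
                                                                  
                                                                  
                                                                  
                                                                  


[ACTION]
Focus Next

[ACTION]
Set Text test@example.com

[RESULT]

  Public:     [x]                                                 
> Admin:      [ ]                                                 
  Status:     [Inactive                                         ▼]
  Plan:       ( ) Free  ( ) Pro  (●) Enterprise                   
  Language:   (●) English  ( ) Spanish  ( ) French  ( ) German    
  Name:       [                                                  ]
  Role:       [User                                             ▼]
  Phone:      [Alice                                             ]
                                                                  
                                                                  
                                                                  
                                                                  
                                                                  
                                                                  
                                                                  
                                                                  
                                                                  
                                                                  
                                                                  
                                                                  


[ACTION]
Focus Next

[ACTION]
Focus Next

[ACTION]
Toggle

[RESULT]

  Public:     [x]                                                 
  Admin:      [ ]                                                 
  Status:     [Inactive                                         ▼]
> Plan:       ( ) Free  ( ) Pro  (●) Enterprise                   
  Language:   (●) English  ( ) Spanish  ( ) French  ( ) German    
  Name:       [                                                  ]
  Role:       [User                                             ▼]
  Phone:      [Alice                                             ]
                                                                  
                                                                  
                                                                  
                                                                  
                                                                  
                                                                  
                                                                  
                                                                  
                                                                  
                                                                  
                                                                  
                                                                  


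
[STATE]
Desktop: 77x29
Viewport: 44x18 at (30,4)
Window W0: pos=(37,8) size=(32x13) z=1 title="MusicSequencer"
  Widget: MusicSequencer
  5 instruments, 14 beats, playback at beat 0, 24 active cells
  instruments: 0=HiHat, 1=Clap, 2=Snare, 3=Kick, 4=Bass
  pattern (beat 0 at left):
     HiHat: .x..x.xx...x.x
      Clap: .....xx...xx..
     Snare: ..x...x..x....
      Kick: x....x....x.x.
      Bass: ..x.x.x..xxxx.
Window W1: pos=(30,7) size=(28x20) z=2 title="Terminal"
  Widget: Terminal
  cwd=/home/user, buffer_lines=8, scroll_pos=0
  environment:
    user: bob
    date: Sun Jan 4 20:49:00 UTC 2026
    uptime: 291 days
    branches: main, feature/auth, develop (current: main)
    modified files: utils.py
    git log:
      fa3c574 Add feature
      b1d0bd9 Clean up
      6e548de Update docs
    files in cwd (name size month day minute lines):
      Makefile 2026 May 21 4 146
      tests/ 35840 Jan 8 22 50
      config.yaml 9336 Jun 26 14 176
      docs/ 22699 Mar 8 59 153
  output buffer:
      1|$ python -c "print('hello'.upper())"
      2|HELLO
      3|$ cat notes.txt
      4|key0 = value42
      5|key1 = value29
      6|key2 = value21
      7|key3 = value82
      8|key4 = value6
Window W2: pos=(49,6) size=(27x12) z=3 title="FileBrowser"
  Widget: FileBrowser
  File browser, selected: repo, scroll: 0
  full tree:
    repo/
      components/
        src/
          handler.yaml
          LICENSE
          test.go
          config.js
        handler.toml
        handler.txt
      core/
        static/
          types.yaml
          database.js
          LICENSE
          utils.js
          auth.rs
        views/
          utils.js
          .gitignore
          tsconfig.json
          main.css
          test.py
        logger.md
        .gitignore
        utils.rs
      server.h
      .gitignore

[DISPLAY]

                                            
                                            
                   ┏━━━━━━━━━━━━━━━━━━━━━━━━
┏━━━━━━━━━━━━━━━━━━┃ FileBrowser            
┃ Terminal         ┠────────────────────────
┠──────────────────┃> [-] repo/             
┃$ python -c "print┃    [+] components/     
┃HELLO             ┃    [+] core/           
┃$ cat notes.txt   ┃    server.h            
┃key0 = value42    ┃    .gitignore          
┃key1 = value29    ┃                        
┃key2 = value21    ┃                        
┃key3 = value82    ┃                        
┃key4 = value6     ┗━━━━━━━━━━━━━━━━━━━━━━━━
┃$ █                       ┃          ┃     
┃                          ┃          ┃     
┃                          ┃━━━━━━━━━━┛     
┃                          ┃                


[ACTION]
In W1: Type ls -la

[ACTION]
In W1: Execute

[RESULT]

                                            
                                            
                   ┏━━━━━━━━━━━━━━━━━━━━━━━━
┏━━━━━━━━━━━━━━━━━━┃ FileBrowser            
┃ Terminal         ┠────────────────────────
┠──────────────────┃> [-] repo/             
┃$ python -c "print┃    [+] components/     
┃HELLO             ┃    [+] core/           
┃$ cat notes.txt   ┃    server.h            
┃key0 = value42    ┃    .gitignore          
┃key1 = value29    ┃                        
┃key2 = value21    ┃                        
┃key3 = value82    ┃                        
┃key4 = value6     ┗━━━━━━━━━━━━━━━━━━━━━━━━
┃$ ls -la                  ┃          ┃     
┃-rw-r--r--  1 bob group   ┃          ┃     
┃drwxr-xr-x  1 bob group   ┃━━━━━━━━━━┛     
┃-rw-r--r--  1 bob group   ┃                


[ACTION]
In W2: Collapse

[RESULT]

                                            
                                            
                   ┏━━━━━━━━━━━━━━━━━━━━━━━━
┏━━━━━━━━━━━━━━━━━━┃ FileBrowser            
┃ Terminal         ┠────────────────────────
┠──────────────────┃> [+] repo/             
┃$ python -c "print┃                        
┃HELLO             ┃                        
┃$ cat notes.txt   ┃                        
┃key0 = value42    ┃                        
┃key1 = value29    ┃                        
┃key2 = value21    ┃                        
┃key3 = value82    ┃                        
┃key4 = value6     ┗━━━━━━━━━━━━━━━━━━━━━━━━
┃$ ls -la                  ┃          ┃     
┃-rw-r--r--  1 bob group   ┃          ┃     
┃drwxr-xr-x  1 bob group   ┃━━━━━━━━━━┛     
┃-rw-r--r--  1 bob group   ┃                


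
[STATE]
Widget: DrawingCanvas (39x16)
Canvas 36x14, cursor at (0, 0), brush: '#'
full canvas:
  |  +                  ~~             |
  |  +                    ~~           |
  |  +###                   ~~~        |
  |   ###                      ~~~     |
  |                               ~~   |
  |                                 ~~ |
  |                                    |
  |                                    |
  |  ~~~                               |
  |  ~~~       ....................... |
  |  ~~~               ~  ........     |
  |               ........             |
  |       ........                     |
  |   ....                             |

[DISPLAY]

+ +                  ~~                
  +                    ~~              
  +###                   ~~~           
   ###                      ~~~        
                               ~~      
                                 ~~    
                                       
                                       
  ~~~                                  
  ~~~       .......................    
  ~~~               ~  ........        
               ........                
       ........                        
   ....                                
                                       
                                       


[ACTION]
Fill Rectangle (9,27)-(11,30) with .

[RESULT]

+ +                  ~~                
  +                    ~~              
  +###                   ~~~           
   ###                      ~~~        
                               ~~      
                                 ~~    
                                       
                                       
  ~~~                                  
  ~~~       .......................    
  ~~~               ~  ........        
               ........    ....        
       ........                        
   ....                                
                                       
                                       


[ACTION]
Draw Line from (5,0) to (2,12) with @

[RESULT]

+ +                  ~~                
  +                    ~~              
  +###     @@            ~~~           
   ### @@@@                 ~~~        
   @@@@                        ~~      
@@@                              ~~    
                                       
                                       
  ~~~                                  
  ~~~       .......................    
  ~~~               ~  ........        
               ........    ....        
       ........                        
   ....                                
                                       
                                       


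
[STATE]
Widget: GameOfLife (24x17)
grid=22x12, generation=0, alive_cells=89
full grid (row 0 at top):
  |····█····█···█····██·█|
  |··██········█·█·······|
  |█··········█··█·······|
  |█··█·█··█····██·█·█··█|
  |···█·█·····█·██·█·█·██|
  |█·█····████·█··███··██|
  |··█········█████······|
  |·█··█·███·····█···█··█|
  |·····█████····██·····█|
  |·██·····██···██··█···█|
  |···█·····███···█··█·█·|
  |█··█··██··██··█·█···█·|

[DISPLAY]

Gen: 0                  
····█····█···█····██·█  
··██········█·█·······  
█··········█··█·······  
█··█·█··█····██·█·█··█  
···█·█·····█·██·█·█·██  
█·█····████·█··███··██  
··█········█████······  
·█··█·███·····█···█··█  
·····█████····██·····█  
·██·····██···██··█···█  
···█·····███···█··█·█·  
█··█··██··██··█·█···█·  
                        
                        
                        
                        


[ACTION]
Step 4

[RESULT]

Gen: 4                  
······················  
···██·················  
···██··············██·  
········█···█·····█·█·  
·····█·██···█·····█·█·  
··█···█··········█·█··  
········█··███·····█··  
██·█········█·····███·  
·█·██·············█···  
···········███████·█··  
··········█··········█  
··········█·████·█·██·  
                        
                        
                        
                        


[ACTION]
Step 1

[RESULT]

Gen: 5                  
······················  
···██·················  
···██··············██·  
····█··██·········█·██  
······███········██·█·  
······█·█··█·█·····██·  
·██········███········  
██·██······███····█·█·  
██·██······█··███···█·  
···········████████···  
··········█······█·█··  
···········█·██·····█·  
                        
                        
                        
                        


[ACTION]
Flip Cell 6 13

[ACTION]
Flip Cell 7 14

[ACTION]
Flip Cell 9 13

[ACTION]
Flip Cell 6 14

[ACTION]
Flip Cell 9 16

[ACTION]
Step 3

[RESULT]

Gen: 8                  
······················  
····················██  
··················██·█  
·······██·········█··█  
·········██······█████  
·█·█··██···█·····██·██  
·█·████··········██·█·  
····█···█··········█··  
···██···█·····█·······  
················█·█···  
·········██·█···███···  
·············██·██····  
                        
                        
                        
                        


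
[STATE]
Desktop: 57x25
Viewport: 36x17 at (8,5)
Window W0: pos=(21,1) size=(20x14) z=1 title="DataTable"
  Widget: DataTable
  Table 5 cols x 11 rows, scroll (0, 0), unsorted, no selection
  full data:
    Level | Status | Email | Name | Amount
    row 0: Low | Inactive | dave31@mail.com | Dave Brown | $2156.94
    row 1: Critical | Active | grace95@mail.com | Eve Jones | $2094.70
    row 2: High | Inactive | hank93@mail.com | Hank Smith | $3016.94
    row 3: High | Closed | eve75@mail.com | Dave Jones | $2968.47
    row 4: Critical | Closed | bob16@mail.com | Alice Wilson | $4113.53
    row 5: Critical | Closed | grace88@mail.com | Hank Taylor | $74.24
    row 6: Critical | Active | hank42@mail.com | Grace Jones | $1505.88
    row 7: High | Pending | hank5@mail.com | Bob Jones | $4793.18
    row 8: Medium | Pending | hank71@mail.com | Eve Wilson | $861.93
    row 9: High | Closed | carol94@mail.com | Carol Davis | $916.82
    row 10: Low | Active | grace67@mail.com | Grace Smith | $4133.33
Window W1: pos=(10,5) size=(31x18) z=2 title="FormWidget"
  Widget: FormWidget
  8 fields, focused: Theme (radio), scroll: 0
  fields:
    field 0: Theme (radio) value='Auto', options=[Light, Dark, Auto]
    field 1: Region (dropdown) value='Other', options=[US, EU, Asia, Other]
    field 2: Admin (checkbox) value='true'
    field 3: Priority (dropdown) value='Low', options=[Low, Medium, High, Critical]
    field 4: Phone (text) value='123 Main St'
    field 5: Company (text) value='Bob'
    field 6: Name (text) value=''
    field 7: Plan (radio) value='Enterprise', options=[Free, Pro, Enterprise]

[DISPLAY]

  ┏━━━━━━━━━━━━━━━━━━━━━━━━━━━━━┓   
  ┃ FormWidget                  ┃   
  ┠─────────────────────────────┨   
  ┃> Theme:      ( ) Light  ( ) ┃   
  ┃  Region:     [Other       ▼]┃   
  ┃  Admin:      [x]            ┃   
  ┃  Priority:   [Low         ▼]┃   
  ┃  Phone:      [123 Main St  ]┃   
  ┃  Company:    [Bob          ]┃   
  ┃  Name:       [             ]┃   
  ┃  Plan:       ( ) Free  ( ) P┃   
  ┃                             ┃   
  ┃                             ┃   
  ┃                             ┃   
  ┃                             ┃   
  ┃                             ┃   
  ┃                             ┃   


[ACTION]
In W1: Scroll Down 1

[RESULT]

  ┏━━━━━━━━━━━━━━━━━━━━━━━━━━━━━┓   
  ┃ FormWidget                  ┃   
  ┠─────────────────────────────┨   
  ┃  Region:     [Other       ▼]┃   
  ┃  Admin:      [x]            ┃   
  ┃  Priority:   [Low         ▼]┃   
  ┃  Phone:      [123 Main St  ]┃   
  ┃  Company:    [Bob          ]┃   
  ┃  Name:       [             ]┃   
  ┃  Plan:       ( ) Free  ( ) P┃   
  ┃                             ┃   
  ┃                             ┃   
  ┃                             ┃   
  ┃                             ┃   
  ┃                             ┃   
  ┃                             ┃   
  ┃                             ┃   


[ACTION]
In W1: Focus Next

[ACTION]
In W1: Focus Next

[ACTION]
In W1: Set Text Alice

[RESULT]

  ┏━━━━━━━━━━━━━━━━━━━━━━━━━━━━━┓   
  ┃ FormWidget                  ┃   
  ┠─────────────────────────────┨   
  ┃  Region:     [Other       ▼]┃   
  ┃> Admin:      [x]            ┃   
  ┃  Priority:   [Low         ▼]┃   
  ┃  Phone:      [123 Main St  ]┃   
  ┃  Company:    [Bob          ]┃   
  ┃  Name:       [             ]┃   
  ┃  Plan:       ( ) Free  ( ) P┃   
  ┃                             ┃   
  ┃                             ┃   
  ┃                             ┃   
  ┃                             ┃   
  ┃                             ┃   
  ┃                             ┃   
  ┃                             ┃   


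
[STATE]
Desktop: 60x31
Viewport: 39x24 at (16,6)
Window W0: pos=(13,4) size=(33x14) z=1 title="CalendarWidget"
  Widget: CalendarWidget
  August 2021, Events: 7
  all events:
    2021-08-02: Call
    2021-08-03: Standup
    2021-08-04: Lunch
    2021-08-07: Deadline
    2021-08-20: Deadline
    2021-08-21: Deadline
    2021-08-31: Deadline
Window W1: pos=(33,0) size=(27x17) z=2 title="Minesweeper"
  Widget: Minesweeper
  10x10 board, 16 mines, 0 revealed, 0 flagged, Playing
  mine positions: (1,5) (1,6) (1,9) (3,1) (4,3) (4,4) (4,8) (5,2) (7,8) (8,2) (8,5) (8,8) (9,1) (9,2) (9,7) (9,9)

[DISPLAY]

─────────────────┃■■■■■■■■■■           
        August 20┃■■■■■■■■■■           
 Tu We Th Fr Sa S┃■■■■■■■■■■           
                 ┃■■■■■■■■■■           
*  3*  4*  5  6  ┃■■■■■■■■■■           
 10 11 12 13 14 1┃■■■■■■■■■■           
 17 18 19 20* 21*┃■■■■■■■■■■           
 24 25 26 27 28 2┃                     
 31*             ┃                     
                 ┃                     
                 ┗━━━━━━━━━━━━━━━━━━━━━
━━━━━━━━━━━━━━━━━━━━━━━━━━━━━┛         
                                       
                                       
                                       
                                       
                                       
                                       
                                       
                                       
                                       
                                       
                                       
                                       


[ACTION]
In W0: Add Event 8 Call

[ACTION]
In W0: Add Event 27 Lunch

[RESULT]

─────────────────┃■■■■■■■■■■           
        August 20┃■■■■■■■■■■           
 Tu We Th Fr Sa S┃■■■■■■■■■■           
                 ┃■■■■■■■■■■           
*  3*  4*  5  6  ┃■■■■■■■■■■           
 10 11 12 13 14 1┃■■■■■■■■■■           
 17 18 19 20* 21*┃■■■■■■■■■■           
 24 25 26 27* 28 ┃                     
 31*             ┃                     
                 ┃                     
                 ┗━━━━━━━━━━━━━━━━━━━━━
━━━━━━━━━━━━━━━━━━━━━━━━━━━━━┛         
                                       
                                       
                                       
                                       
                                       
                                       
                                       
                                       
                                       
                                       
                                       
                                       


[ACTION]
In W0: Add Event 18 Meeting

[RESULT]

─────────────────┃■■■■■■■■■■           
        August 20┃■■■■■■■■■■           
 Tu We Th Fr Sa S┃■■■■■■■■■■           
                 ┃■■■■■■■■■■           
*  3*  4*  5  6  ┃■■■■■■■■■■           
 10 11 12 13 14 1┃■■■■■■■■■■           
 17 18* 19 20* 21┃■■■■■■■■■■           
 24 25 26 27* 28 ┃                     
 31*             ┃                     
                 ┃                     
                 ┗━━━━━━━━━━━━━━━━━━━━━
━━━━━━━━━━━━━━━━━━━━━━━━━━━━━┛         
                                       
                                       
                                       
                                       
                                       
                                       
                                       
                                       
                                       
                                       
                                       
                                       


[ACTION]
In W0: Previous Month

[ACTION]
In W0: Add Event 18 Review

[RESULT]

─────────────────┃■■■■■■■■■■           
         July 202┃■■■■■■■■■■           
 Tu We Th Fr Sa S┃■■■■■■■■■■           
        1  2  3  ┃■■■■■■■■■■           
  6  7  8  9 10 1┃■■■■■■■■■■           
 13 14 15 16 17 1┃■■■■■■■■■■           
 20 21 22 23 24 2┃■■■■■■■■■■           
 27 28 29 30 31  ┃                     
                 ┃                     
                 ┃                     
                 ┗━━━━━━━━━━━━━━━━━━━━━
━━━━━━━━━━━━━━━━━━━━━━━━━━━━━┛         
                                       
                                       
                                       
                                       
                                       
                                       
                                       
                                       
                                       
                                       
                                       
                                       


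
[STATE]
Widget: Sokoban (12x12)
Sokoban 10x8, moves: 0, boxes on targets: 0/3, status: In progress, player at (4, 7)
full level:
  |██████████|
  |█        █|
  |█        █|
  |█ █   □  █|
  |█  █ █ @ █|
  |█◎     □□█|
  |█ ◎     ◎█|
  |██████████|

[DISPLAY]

██████████  
█        █  
█        █  
█ █   □  █  
█  █ █ @ █  
█◎     □□█  
█ ◎     ◎█  
██████████  
Moves: 0  0/
            
            
            


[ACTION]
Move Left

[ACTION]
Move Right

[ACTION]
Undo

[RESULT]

██████████  
█        █  
█        █  
█ █   □  █  
█  █ █@  █  
█◎     □□█  
█ ◎     ◎█  
██████████  
Moves: 1  0/
            
            
            


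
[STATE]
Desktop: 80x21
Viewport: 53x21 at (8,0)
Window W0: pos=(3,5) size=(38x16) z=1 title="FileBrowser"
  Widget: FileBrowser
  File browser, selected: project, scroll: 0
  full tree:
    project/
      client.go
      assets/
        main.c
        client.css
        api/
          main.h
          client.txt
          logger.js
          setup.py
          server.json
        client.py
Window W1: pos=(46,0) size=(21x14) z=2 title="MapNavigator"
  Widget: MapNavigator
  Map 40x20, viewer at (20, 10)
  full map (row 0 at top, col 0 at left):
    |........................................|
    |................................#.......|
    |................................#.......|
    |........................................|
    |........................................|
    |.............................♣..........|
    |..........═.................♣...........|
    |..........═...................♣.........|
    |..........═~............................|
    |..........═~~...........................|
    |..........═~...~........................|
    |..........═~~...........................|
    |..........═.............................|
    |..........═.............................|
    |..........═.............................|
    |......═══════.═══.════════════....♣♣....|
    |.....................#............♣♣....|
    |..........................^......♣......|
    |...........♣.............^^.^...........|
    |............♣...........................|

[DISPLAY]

                                      ┏━━━━━━━━━━━━━━
                                      ┃ MapNavigator 
                                      ┠──────────────
                                      ┃..............
                                      ┃..............
━━━━━━━━━━━━━━━━━━━━━━━━━━━━━━━━┓     ┃..............
eBrowser                        ┃     ┃~.............
────────────────────────────────┨     ┃~~............
] project/                      ┃     ┃~...~....@....
client.go                       ┃     ┃~~............
[+] assets/                     ┃     ┃..............
                                ┃     ┃..............
                                ┃     ┃..............
                                ┃     ┗━━━━━━━━━━━━━━
                                ┃                    
                                ┃                    
                                ┃                    
                                ┃                    
                                ┃                    
                                ┃                    
━━━━━━━━━━━━━━━━━━━━━━━━━━━━━━━━┛                    


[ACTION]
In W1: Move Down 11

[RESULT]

                                      ┏━━━━━━━━━━━━━━
                                      ┃ MapNavigator 
                                      ┠──────────────
                                      ┃..............
                                      ┃══.═══.═══════
━━━━━━━━━━━━━━━━━━━━━━━━━━━━━━━━┓     ┃..........#...
eBrowser                        ┃     ┃..............
────────────────────────────────┨     ┃♣.............
] project/                      ┃     ┃.♣.......@....
client.go                       ┃     ┃              
[+] assets/                     ┃     ┃              
                                ┃     ┃              
                                ┃     ┃              
                                ┃     ┗━━━━━━━━━━━━━━
                                ┃                    
                                ┃                    
                                ┃                    
                                ┃                    
                                ┃                    
                                ┃                    
━━━━━━━━━━━━━━━━━━━━━━━━━━━━━━━━┛                    


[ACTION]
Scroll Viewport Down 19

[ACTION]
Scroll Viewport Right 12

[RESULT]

                          ┏━━━━━━━━━━━━━━━━━━━┓      
                          ┃ MapNavigator      ┃      
                          ┠───────────────────┨      
                          ┃...................┃      
                          ┃══.═══.════════════┃      
━━━━━━━━━━━━━━━━━━━━┓     ┃..........#........┃      
                    ┃     ┃...............^...┃      
────────────────────┨     ┃♣.............^^.^.┃      
                    ┃     ┃.♣.......@.........┃      
                    ┃     ┃                   ┃      
                    ┃     ┃                   ┃      
                    ┃     ┃                   ┃      
                    ┃     ┃                   ┃      
                    ┃     ┗━━━━━━━━━━━━━━━━━━━┛      
                    ┃                                
                    ┃                                
                    ┃                                
                    ┃                                
                    ┃                                
                    ┃                                
━━━━━━━━━━━━━━━━━━━━┛                                


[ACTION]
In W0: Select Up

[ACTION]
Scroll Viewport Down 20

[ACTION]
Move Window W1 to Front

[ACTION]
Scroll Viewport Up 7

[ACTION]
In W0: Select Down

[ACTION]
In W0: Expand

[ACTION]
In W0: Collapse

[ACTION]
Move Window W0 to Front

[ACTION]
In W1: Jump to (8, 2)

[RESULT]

                          ┏━━━━━━━━━━━━━━━━━━━┓      
                          ┃ MapNavigator      ┃      
                          ┠───────────────────┨      
                          ┃                   ┃      
                          ┃                   ┃      
━━━━━━━━━━━━━━━━━━━━┓     ┃                   ┃      
                    ┃     ┃ ..................┃      
────────────────────┨     ┃ ..................┃      
                    ┃     ┃ ........@.........┃      
                    ┃     ┃ ..................┃      
                    ┃     ┃ ..................┃      
                    ┃     ┃ ..................┃      
                    ┃     ┃ ..........═.......┃      
                    ┃     ┗━━━━━━━━━━━━━━━━━━━┛      
                    ┃                                
                    ┃                                
                    ┃                                
                    ┃                                
                    ┃                                
                    ┃                                
━━━━━━━━━━━━━━━━━━━━┛                                


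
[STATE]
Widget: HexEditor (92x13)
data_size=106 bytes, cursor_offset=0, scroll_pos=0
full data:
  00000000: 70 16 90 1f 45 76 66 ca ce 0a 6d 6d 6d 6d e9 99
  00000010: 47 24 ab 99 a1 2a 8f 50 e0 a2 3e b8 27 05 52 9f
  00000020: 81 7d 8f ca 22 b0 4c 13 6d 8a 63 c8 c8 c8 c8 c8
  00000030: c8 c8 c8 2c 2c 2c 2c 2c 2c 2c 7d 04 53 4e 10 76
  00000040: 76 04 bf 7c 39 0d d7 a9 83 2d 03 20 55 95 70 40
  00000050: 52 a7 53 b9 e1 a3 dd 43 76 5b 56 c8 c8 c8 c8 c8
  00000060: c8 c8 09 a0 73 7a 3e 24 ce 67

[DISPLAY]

00000000  70 16 90 1f 45 76 66 ca  ce 0a 6d 6d 6d 6d e9 99  |p...Evf...mmmm..|              
00000010  47 24 ab 99 a1 2a 8f 50  e0 a2 3e b8 27 05 52 9f  |G$...*.P..>.'.R.|              
00000020  81 7d 8f ca 22 b0 4c 13  6d 8a 63 c8 c8 c8 c8 c8  |.}..".L.m.c.....|              
00000030  c8 c8 c8 2c 2c 2c 2c 2c  2c 2c 7d 04 53 4e 10 76  |...,,,,,,,}.SN.v|              
00000040  76 04 bf 7c 39 0d d7 a9  83 2d 03 20 55 95 70 40  |v..|9....-. U.p@|              
00000050  52 a7 53 b9 e1 a3 dd 43  76 5b 56 c8 c8 c8 c8 c8  |R.S....Cv[V.....|              
00000060  c8 c8 09 a0 73 7a 3e 24  ce 67                    |....sz>$.g      |              
                                                                                            
                                                                                            
                                                                                            
                                                                                            
                                                                                            
                                                                                            


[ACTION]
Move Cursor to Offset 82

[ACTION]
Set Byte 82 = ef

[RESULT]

00000000  70 16 90 1f 45 76 66 ca  ce 0a 6d 6d 6d 6d e9 99  |p...Evf...mmmm..|              
00000010  47 24 ab 99 a1 2a 8f 50  e0 a2 3e b8 27 05 52 9f  |G$...*.P..>.'.R.|              
00000020  81 7d 8f ca 22 b0 4c 13  6d 8a 63 c8 c8 c8 c8 c8  |.}..".L.m.c.....|              
00000030  c8 c8 c8 2c 2c 2c 2c 2c  2c 2c 7d 04 53 4e 10 76  |...,,,,,,,}.SN.v|              
00000040  76 04 bf 7c 39 0d d7 a9  83 2d 03 20 55 95 70 40  |v..|9....-. U.p@|              
00000050  52 a7 EF b9 e1 a3 dd 43  76 5b 56 c8 c8 c8 c8 c8  |R......Cv[V.....|              
00000060  c8 c8 09 a0 73 7a 3e 24  ce 67                    |....sz>$.g      |              
                                                                                            
                                                                                            
                                                                                            
                                                                                            
                                                                                            
                                                                                            


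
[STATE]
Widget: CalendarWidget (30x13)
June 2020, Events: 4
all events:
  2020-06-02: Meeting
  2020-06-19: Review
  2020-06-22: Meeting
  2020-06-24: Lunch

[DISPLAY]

          June 2020           
Mo Tu We Th Fr Sa Su          
 1  2*  3  4  5  6  7         
 8  9 10 11 12 13 14          
15 16 17 18 19* 20 21         
22* 23 24* 25 26 27 28        
29 30                         
                              
                              
                              
                              
                              
                              


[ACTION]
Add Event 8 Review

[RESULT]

          June 2020           
Mo Tu We Th Fr Sa Su          
 1  2*  3  4  5  6  7         
 8*  9 10 11 12 13 14         
15 16 17 18 19* 20 21         
22* 23 24* 25 26 27 28        
29 30                         
                              
                              
                              
                              
                              
                              


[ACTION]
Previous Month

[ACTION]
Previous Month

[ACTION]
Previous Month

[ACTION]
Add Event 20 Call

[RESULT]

          March 2020          
Mo Tu We Th Fr Sa Su          
                   1          
 2  3  4  5  6  7  8          
 9 10 11 12 13 14 15          
16 17 18 19 20* 21 22         
23 24 25 26 27 28 29          
30 31                         
                              
                              
                              
                              
                              


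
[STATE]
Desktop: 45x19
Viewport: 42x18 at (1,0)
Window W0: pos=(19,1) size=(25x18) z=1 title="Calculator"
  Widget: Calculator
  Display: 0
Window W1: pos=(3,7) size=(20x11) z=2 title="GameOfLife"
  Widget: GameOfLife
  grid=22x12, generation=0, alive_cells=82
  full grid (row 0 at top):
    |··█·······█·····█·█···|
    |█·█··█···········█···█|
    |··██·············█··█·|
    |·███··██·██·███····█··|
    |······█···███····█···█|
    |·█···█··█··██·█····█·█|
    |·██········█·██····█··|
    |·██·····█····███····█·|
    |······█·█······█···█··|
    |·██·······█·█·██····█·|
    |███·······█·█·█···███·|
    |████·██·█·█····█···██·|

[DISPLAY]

                                          
                  ┏━━━━━━━━━━━━━━━━━━━━━━━
                  ┃ Calculator            
                  ┠───────────────────────
                  ┃                      0
                  ┃┌───┬───┬───┬───┐      
                  ┃│ 7 │ 8 │ 9 │ ÷ │      
  ┏━━━━━━━━━━━━━━━━━━┓─┼───┼───┼───┤      
  ┃ GameOfLife       ┃ │ 5 │ 6 │ × │      
  ┠──────────────────┨─┼───┼───┼───┤      
  ┃Gen: 0            ┃ │ 2 │ 3 │ - │      
  ┃██··██·██·███····█┃─┼───┼───┼───┤      
  ┃····█···███····█··┃ │ . │ = │ + │      
  ┃···█··█··██·█····█┃─┼───┼───┼───┤      
  ┃█········█·██····█┃ │ MC│ MR│ M+│      
  ┃█·····█····███····┃─┴───┴───┴───┘      
  ┃····█·█······█···█┃                    
  ┗━━━━━━━━━━━━━━━━━━┛                    


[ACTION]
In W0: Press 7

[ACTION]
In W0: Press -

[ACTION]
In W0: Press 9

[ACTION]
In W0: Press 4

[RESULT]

                                          
                  ┏━━━━━━━━━━━━━━━━━━━━━━━
                  ┃ Calculator            
                  ┠───────────────────────
                  ┃                     94
                  ┃┌───┬───┬───┬───┐      
                  ┃│ 7 │ 8 │ 9 │ ÷ │      
  ┏━━━━━━━━━━━━━━━━━━┓─┼───┼───┼───┤      
  ┃ GameOfLife       ┃ │ 5 │ 6 │ × │      
  ┠──────────────────┨─┼───┼───┼───┤      
  ┃Gen: 0            ┃ │ 2 │ 3 │ - │      
  ┃██··██·██·███····█┃─┼───┼───┼───┤      
  ┃····█···███····█··┃ │ . │ = │ + │      
  ┃···█··█··██·█····█┃─┼───┼───┼───┤      
  ┃█········█·██····█┃ │ MC│ MR│ M+│      
  ┃█·····█····███····┃─┴───┴───┴───┘      
  ┃····█·█······█···█┃                    
  ┗━━━━━━━━━━━━━━━━━━┛                    


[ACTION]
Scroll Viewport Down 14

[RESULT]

                  ┏━━━━━━━━━━━━━━━━━━━━━━━
                  ┃ Calculator            
                  ┠───────────────────────
                  ┃                     94
                  ┃┌───┬───┬───┬───┐      
                  ┃│ 7 │ 8 │ 9 │ ÷ │      
  ┏━━━━━━━━━━━━━━━━━━┓─┼───┼───┼───┤      
  ┃ GameOfLife       ┃ │ 5 │ 6 │ × │      
  ┠──────────────────┨─┼───┼───┼───┤      
  ┃Gen: 0            ┃ │ 2 │ 3 │ - │      
  ┃██··██·██·███····█┃─┼───┼───┼───┤      
  ┃····█···███····█··┃ │ . │ = │ + │      
  ┃···█··█··██·█····█┃─┼───┼───┼───┤      
  ┃█········█·██····█┃ │ MC│ MR│ M+│      
  ┃█·····█····███····┃─┴───┴───┴───┘      
  ┃····█·█······█···█┃                    
  ┗━━━━━━━━━━━━━━━━━━┛                    
                  ┗━━━━━━━━━━━━━━━━━━━━━━━
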